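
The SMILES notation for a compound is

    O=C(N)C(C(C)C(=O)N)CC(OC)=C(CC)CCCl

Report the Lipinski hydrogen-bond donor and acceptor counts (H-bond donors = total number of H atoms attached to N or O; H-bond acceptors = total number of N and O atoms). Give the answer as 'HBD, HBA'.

Donors: find every N or O and count the H atoms it carries.
  atom 1 (O): bond orders sum to 2 → 0 H
  atom 3 (N): bond orders sum to 1 → 2 H
  atom 8 (O): bond orders sum to 2 → 0 H
  atom 9 (N): bond orders sum to 1 → 2 H
  atom 12 (O): bond orders sum to 2 → 0 H
Lipinski HBD = 4.
Acceptors: N atoms = 2, O atoms = 3 → HBA = 5.

4, 5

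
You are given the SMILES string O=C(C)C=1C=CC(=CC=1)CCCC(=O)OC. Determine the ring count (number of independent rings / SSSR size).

1

In SMILES, each pair of matching ring-closure digits denotes one ring-closing bond; the number of such bonds equals the number of independent rings.
Ring-closure bonds here: 1.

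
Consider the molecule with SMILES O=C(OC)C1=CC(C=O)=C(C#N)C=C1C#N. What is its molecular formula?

Walk through each heavy atom and fill implicit hydrogens from standard valence (C 4, N 3, O 2, S 2, halogen 1):
  atom 1: O, bond orders sum to 2 (valence 2) → 0 H
  atom 2: C, bond orders sum to 4 (valence 4) → 0 H
  atom 3: O, bond orders sum to 2 (valence 2) → 0 H
  atom 4: C, bond orders sum to 1 (valence 4) → 3 H
  atom 5: C, bond orders sum to 4 (valence 4) → 0 H
  atom 6: C, bond orders sum to 3 (valence 4) → 1 H
  atom 7: C, bond orders sum to 4 (valence 4) → 0 H
  atom 8: C, bond orders sum to 3 (valence 4) → 1 H
  atom 9: O, bond orders sum to 2 (valence 2) → 0 H
  atom 10: C, bond orders sum to 4 (valence 4) → 0 H
  atom 11: C, bond orders sum to 4 (valence 4) → 0 H
  atom 12: N, bond orders sum to 3 (valence 3) → 0 H
  atom 13: C, bond orders sum to 3 (valence 4) → 1 H
  atom 14: C, bond orders sum to 4 (valence 4) → 0 H
  atom 15: C, bond orders sum to 4 (valence 4) → 0 H
  atom 16: N, bond orders sum to 3 (valence 3) → 0 H
Totals → C:11, H:6, N:2, O:3.
In Hill order: C11H6N2O3.

C11H6N2O3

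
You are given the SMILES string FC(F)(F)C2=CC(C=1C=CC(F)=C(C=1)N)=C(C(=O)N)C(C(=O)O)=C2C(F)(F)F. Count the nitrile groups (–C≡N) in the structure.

0

Scan the SMILES for the nitrile motif — none present.
Groups that are present: 1 amide, 1 carboxylic acid, 1 primary amine.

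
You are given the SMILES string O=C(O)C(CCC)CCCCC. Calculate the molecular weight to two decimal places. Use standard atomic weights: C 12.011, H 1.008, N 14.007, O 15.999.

First, the molecular formula is C10H20O2 (counting implicit H from valence).
  C: 10 × 12.011 = 120.110
  H: 20 × 1.008 = 20.160
  O: 2 × 15.999 = 31.998
Sum: 10×12.011 + 20×1.008 + 2×15.999 = 172.268 → 172.27 g/mol.

172.27 g/mol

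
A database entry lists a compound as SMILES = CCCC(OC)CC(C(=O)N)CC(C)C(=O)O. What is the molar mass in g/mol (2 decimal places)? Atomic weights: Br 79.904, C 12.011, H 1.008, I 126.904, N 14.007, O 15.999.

245.32 g/mol

First, the molecular formula is C12H23NO4 (counting implicit H from valence).
  C: 12 × 12.011 = 144.132
  H: 23 × 1.008 = 23.184
  N: 1 × 14.007 = 14.007
  O: 4 × 15.999 = 63.996
Sum: 12×12.011 + 23×1.008 + 1×14.007 + 4×15.999 = 245.319 → 245.32 g/mol.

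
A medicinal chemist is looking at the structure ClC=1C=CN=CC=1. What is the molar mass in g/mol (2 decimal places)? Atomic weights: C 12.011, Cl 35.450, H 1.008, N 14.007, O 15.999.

First, the molecular formula is C5H4ClN (counting implicit H from valence).
  C: 5 × 12.011 = 60.055
  Cl: 1 × 35.450 = 35.450
  H: 4 × 1.008 = 4.032
  N: 1 × 14.007 = 14.007
Sum: 5×12.011 + 1×35.450 + 4×1.008 + 1×14.007 = 113.544 → 113.54 g/mol.

113.54 g/mol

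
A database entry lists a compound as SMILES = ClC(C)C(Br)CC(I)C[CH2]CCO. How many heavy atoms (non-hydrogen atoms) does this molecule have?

13

Every atom symbol written in the SMILES (organic subset) is one heavy atom; implicit H are not written.
Heavy atoms by element → Br:1, C:9, Cl:1, I:1, O:1.
Total: 13.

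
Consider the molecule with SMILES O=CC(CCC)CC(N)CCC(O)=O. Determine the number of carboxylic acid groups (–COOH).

The carboxylic acid motif appears at heavy-atom position 12 in the SMILES.
Other groups present: 1 aldehyde, 1 primary amine.
Carboxylic acid count: 1.

1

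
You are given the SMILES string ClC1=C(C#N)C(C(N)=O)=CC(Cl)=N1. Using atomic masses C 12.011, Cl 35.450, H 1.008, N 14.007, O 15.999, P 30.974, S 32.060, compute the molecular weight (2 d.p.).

216.02 g/mol

First, the molecular formula is C7H3Cl2N3O (counting implicit H from valence).
  C: 7 × 12.011 = 84.077
  Cl: 2 × 35.450 = 70.900
  H: 3 × 1.008 = 3.024
  N: 3 × 14.007 = 42.021
  O: 1 × 15.999 = 15.999
Sum: 7×12.011 + 2×35.450 + 3×1.008 + 3×14.007 + 1×15.999 = 216.021 → 216.02 g/mol.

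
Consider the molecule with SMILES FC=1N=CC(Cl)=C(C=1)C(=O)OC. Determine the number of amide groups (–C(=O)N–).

Scan the SMILES for the amide motif — none present.
Groups that are present: 1 ester.

0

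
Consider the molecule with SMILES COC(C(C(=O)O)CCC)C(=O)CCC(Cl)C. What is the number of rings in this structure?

0

In SMILES, each pair of matching ring-closure digits denotes one ring-closing bond; the number of such bonds equals the number of independent rings.
Ring-closure bonds here: 0.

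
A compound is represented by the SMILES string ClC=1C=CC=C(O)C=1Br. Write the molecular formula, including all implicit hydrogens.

C6H4BrClO

Walk through each heavy atom and fill implicit hydrogens from standard valence (C 4, N 3, O 2, S 2, halogen 1):
  atom 1: Cl (halogen, monovalent) → 0 H
  atom 2: C, bond orders sum to 4 (valence 4) → 0 H
  atom 3: C, bond orders sum to 3 (valence 4) → 1 H
  atom 4: C, bond orders sum to 3 (valence 4) → 1 H
  atom 5: C, bond orders sum to 3 (valence 4) → 1 H
  atom 6: C, bond orders sum to 4 (valence 4) → 0 H
  atom 7: O, bond orders sum to 1 (valence 2) → 1 H
  atom 8: C, bond orders sum to 4 (valence 4) → 0 H
  atom 9: Br (halogen, monovalent) → 0 H
Totals → C:6, H:4, Br:1, Cl:1, O:1.
In Hill order: C6H4BrClO.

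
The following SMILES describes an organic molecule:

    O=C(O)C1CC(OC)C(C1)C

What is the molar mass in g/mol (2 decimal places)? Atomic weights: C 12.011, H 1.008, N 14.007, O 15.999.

158.20 g/mol

First, the molecular formula is C8H14O3 (counting implicit H from valence).
  C: 8 × 12.011 = 96.088
  H: 14 × 1.008 = 14.112
  O: 3 × 15.999 = 47.997
Sum: 8×12.011 + 14×1.008 + 3×15.999 = 158.197 → 158.20 g/mol.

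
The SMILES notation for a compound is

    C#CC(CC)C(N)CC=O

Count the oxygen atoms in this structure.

Scan the SMILES for O atoms (remember two-letter symbols like Cl and Br are single atoms).
Oxygen count: 1.

1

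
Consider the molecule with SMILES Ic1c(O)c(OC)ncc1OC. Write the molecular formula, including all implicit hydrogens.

Walk through each heavy atom and fill implicit hydrogens from standard valence (C 4, N 3, O 2, S 2, halogen 1); for lowercase aromatic atoms, an aromatic c carries 1 H when it has two neighbours and 0 H with three, and aromatic n carries 0 H:
  atom 1: I (halogen, monovalent) → 0 H
  atom 2: aromatic c, 3 neighbours → 0 H
  atom 3: aromatic c, 3 neighbours → 0 H
  atom 4: O, bond orders sum to 1 (valence 2) → 1 H
  atom 5: aromatic c, 3 neighbours → 0 H
  atom 6: O, bond orders sum to 2 (valence 2) → 0 H
  atom 7: C, bond orders sum to 1 (valence 4) → 3 H
  atom 8: aromatic n, 2 neighbours → 0 H
  atom 9: aromatic c, 2 neighbours → 1 H
  atom 10: aromatic c, 3 neighbours → 0 H
  atom 11: O, bond orders sum to 2 (valence 2) → 0 H
  atom 12: C, bond orders sum to 1 (valence 4) → 3 H
Totals → C:7, H:8, I:1, N:1, O:3.
In Hill order: C7H8INO3.

C7H8INO3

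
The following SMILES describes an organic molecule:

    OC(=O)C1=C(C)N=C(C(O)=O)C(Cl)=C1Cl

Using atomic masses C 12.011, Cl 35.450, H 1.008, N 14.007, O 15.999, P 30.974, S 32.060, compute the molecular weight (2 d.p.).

First, the molecular formula is C8H5Cl2NO4 (counting implicit H from valence).
  C: 8 × 12.011 = 96.088
  Cl: 2 × 35.450 = 70.900
  H: 5 × 1.008 = 5.040
  N: 1 × 14.007 = 14.007
  O: 4 × 15.999 = 63.996
Sum: 8×12.011 + 2×35.450 + 5×1.008 + 1×14.007 + 4×15.999 = 250.031 → 250.03 g/mol.

250.03 g/mol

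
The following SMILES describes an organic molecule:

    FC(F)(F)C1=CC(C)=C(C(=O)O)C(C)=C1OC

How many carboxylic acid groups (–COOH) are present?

1

The carboxylic acid motif appears at heavy-atom position 10 in the SMILES.
Other groups present: 1 ether.
Carboxylic acid count: 1.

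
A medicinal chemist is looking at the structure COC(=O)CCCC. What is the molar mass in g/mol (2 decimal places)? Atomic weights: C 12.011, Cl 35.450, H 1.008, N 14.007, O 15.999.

First, the molecular formula is C6H12O2 (counting implicit H from valence).
  C: 6 × 12.011 = 72.066
  H: 12 × 1.008 = 12.096
  O: 2 × 15.999 = 31.998
Sum: 6×12.011 + 12×1.008 + 2×15.999 = 116.160 → 116.16 g/mol.

116.16 g/mol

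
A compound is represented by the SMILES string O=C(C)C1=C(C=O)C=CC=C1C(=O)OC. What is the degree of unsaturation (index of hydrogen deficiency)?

7

Molecular formula: C11H10O4.
DoU = (2C + 2 + N − H − X) / 2, where X is the halogen count and O/S are ignored.
    = (2·11 + 2 + 0 − 10 − 0) / 2 = 14 / 2 = 7.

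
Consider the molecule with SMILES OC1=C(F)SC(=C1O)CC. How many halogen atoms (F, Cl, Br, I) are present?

Halogen atoms appear at heavy-atom position 4 (1×F).
Other groups present: 2 hydroxyl.
Halogen count: 1.

1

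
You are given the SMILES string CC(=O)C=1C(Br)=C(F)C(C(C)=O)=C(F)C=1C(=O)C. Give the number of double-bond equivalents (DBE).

7

Degree of unsaturation = (number of rings) + (number of π bonds).
Ring closures in the SMILES: 1.
π bonds: 6 double bonds (each 1 DoU) → 6 DoU from unsaturation.
Total DoU = 1 + 6 = 7.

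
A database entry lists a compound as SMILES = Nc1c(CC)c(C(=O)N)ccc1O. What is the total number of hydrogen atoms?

Walk through each heavy atom and fill implicit hydrogens from standard valence (C 4, N 3, O 2, S 2, halogen 1); for lowercase aromatic atoms, an aromatic c carries 1 H when it has two neighbours and 0 H with three, and aromatic n carries 0 H:
  atom 1: N, bond orders sum to 1 (valence 3) → 2 H
  atom 2: aromatic c, 3 neighbours → 0 H
  atom 3: aromatic c, 3 neighbours → 0 H
  atom 4: C, bond orders sum to 2 (valence 4) → 2 H
  atom 5: C, bond orders sum to 1 (valence 4) → 3 H
  atom 6: aromatic c, 3 neighbours → 0 H
  atom 7: C, bond orders sum to 4 (valence 4) → 0 H
  atom 8: O, bond orders sum to 2 (valence 2) → 0 H
  atom 9: N, bond orders sum to 1 (valence 3) → 2 H
  atom 10: aromatic c, 2 neighbours → 1 H
  atom 11: aromatic c, 2 neighbours → 1 H
  atom 12: aromatic c, 3 neighbours → 0 H
  atom 13: O, bond orders sum to 1 (valence 2) → 1 H
Total hydrogens: 12.

12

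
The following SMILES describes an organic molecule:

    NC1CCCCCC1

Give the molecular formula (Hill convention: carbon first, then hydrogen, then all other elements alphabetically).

Walk through each heavy atom and fill implicit hydrogens from standard valence (C 4, N 3, O 2, S 2, halogen 1):
  atom 1: N, bond orders sum to 1 (valence 3) → 2 H
  atom 2: C, bond orders sum to 3 (valence 4) → 1 H
  atom 3: C, bond orders sum to 2 (valence 4) → 2 H
  atom 4: C, bond orders sum to 2 (valence 4) → 2 H
  atom 5: C, bond orders sum to 2 (valence 4) → 2 H
  atom 6: C, bond orders sum to 2 (valence 4) → 2 H
  atom 7: C, bond orders sum to 2 (valence 4) → 2 H
  atom 8: C, bond orders sum to 2 (valence 4) → 2 H
Totals → C:7, H:15, N:1.

C7H15N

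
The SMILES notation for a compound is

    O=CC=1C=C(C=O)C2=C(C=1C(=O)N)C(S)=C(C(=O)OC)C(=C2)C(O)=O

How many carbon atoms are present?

Count every carbon token in the SMILES (each C, including those in ring-closure positions and inside branches).
Carbon count: 16.

16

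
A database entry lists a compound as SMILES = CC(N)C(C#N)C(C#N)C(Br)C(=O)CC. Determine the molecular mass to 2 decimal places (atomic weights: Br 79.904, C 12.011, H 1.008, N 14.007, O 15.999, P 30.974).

272.15 g/mol

First, the molecular formula is C10H14BrN3O (counting implicit H from valence).
  Br: 1 × 79.904 = 79.904
  C: 10 × 12.011 = 120.110
  H: 14 × 1.008 = 14.112
  N: 3 × 14.007 = 42.021
  O: 1 × 15.999 = 15.999
Sum: 1×79.904 + 10×12.011 + 14×1.008 + 3×14.007 + 1×15.999 = 272.146 → 272.15 g/mol.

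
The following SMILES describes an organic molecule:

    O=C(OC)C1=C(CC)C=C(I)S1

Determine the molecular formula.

Walk through each heavy atom and fill implicit hydrogens from standard valence (C 4, N 3, O 2, S 2, halogen 1):
  atom 1: O, bond orders sum to 2 (valence 2) → 0 H
  atom 2: C, bond orders sum to 4 (valence 4) → 0 H
  atom 3: O, bond orders sum to 2 (valence 2) → 0 H
  atom 4: C, bond orders sum to 1 (valence 4) → 3 H
  atom 5: C, bond orders sum to 4 (valence 4) → 0 H
  atom 6: C, bond orders sum to 4 (valence 4) → 0 H
  atom 7: C, bond orders sum to 2 (valence 4) → 2 H
  atom 8: C, bond orders sum to 1 (valence 4) → 3 H
  atom 9: C, bond orders sum to 3 (valence 4) → 1 H
  atom 10: C, bond orders sum to 4 (valence 4) → 0 H
  atom 11: I (halogen, monovalent) → 0 H
  atom 12: S, bond orders sum to 2 (valence 2) → 0 H
Totals → C:8, H:9, I:1, O:2, S:1.

C8H9IO2S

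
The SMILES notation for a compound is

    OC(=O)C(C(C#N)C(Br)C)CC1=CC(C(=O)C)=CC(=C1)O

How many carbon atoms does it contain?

15

Count every carbon token in the SMILES (each C, including those in ring-closure positions and inside branches).
Carbon count: 15.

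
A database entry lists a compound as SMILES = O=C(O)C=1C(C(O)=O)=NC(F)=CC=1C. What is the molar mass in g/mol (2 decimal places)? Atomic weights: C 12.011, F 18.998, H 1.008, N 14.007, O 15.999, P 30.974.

199.14 g/mol

First, the molecular formula is C8H6FNO4 (counting implicit H from valence).
  C: 8 × 12.011 = 96.088
  F: 1 × 18.998 = 18.998
  H: 6 × 1.008 = 6.048
  N: 1 × 14.007 = 14.007
  O: 4 × 15.999 = 63.996
Sum: 8×12.011 + 1×18.998 + 6×1.008 + 1×14.007 + 4×15.999 = 199.137 → 199.14 g/mol.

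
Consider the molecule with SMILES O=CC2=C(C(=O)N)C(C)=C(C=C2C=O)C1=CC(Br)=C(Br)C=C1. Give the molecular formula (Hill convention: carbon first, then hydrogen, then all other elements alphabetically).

C16H11Br2NO3

Walk through each heavy atom and fill implicit hydrogens from standard valence (C 4, N 3, O 2, S 2, halogen 1):
  atom 1: O, bond orders sum to 2 (valence 2) → 0 H
  atom 2: C, bond orders sum to 3 (valence 4) → 1 H
  atom 3: C, bond orders sum to 4 (valence 4) → 0 H
  atom 4: C, bond orders sum to 4 (valence 4) → 0 H
  atom 5: C, bond orders sum to 4 (valence 4) → 0 H
  atom 6: O, bond orders sum to 2 (valence 2) → 0 H
  atom 7: N, bond orders sum to 1 (valence 3) → 2 H
  atom 8: C, bond orders sum to 4 (valence 4) → 0 H
  atom 9: C, bond orders sum to 1 (valence 4) → 3 H
  atom 10: C, bond orders sum to 4 (valence 4) → 0 H
  atom 11: C, bond orders sum to 3 (valence 4) → 1 H
  atom 12: C, bond orders sum to 4 (valence 4) → 0 H
  atom 13: C, bond orders sum to 3 (valence 4) → 1 H
  atom 14: O, bond orders sum to 2 (valence 2) → 0 H
  atom 15: C, bond orders sum to 4 (valence 4) → 0 H
  atom 16: C, bond orders sum to 3 (valence 4) → 1 H
  atom 17: C, bond orders sum to 4 (valence 4) → 0 H
  atom 18: Br (halogen, monovalent) → 0 H
  atom 19: C, bond orders sum to 4 (valence 4) → 0 H
  atom 20: Br (halogen, monovalent) → 0 H
  atom 21: C, bond orders sum to 3 (valence 4) → 1 H
  atom 22: C, bond orders sum to 3 (valence 4) → 1 H
Totals → C:16, H:11, Br:2, N:1, O:3.
In Hill order: C16H11Br2NO3.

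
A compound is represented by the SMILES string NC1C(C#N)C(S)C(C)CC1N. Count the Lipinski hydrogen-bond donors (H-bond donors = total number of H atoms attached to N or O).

4

Donors: find every N or O and count the H atoms it carries.
  atom 1 (N): bond orders sum to 1 → 2 H
  atom 5 (N): bond orders sum to 3 → 0 H
  atom 12 (N): bond orders sum to 1 → 2 H
Lipinski HBD = 4.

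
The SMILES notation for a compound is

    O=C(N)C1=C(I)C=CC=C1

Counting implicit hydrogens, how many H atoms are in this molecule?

6

Walk through each heavy atom and fill implicit hydrogens from standard valence (C 4, N 3, O 2, S 2, halogen 1):
  atom 1: O, bond orders sum to 2 (valence 2) → 0 H
  atom 2: C, bond orders sum to 4 (valence 4) → 0 H
  atom 3: N, bond orders sum to 1 (valence 3) → 2 H
  atom 4: C, bond orders sum to 4 (valence 4) → 0 H
  atom 5: C, bond orders sum to 4 (valence 4) → 0 H
  atom 6: I (halogen, monovalent) → 0 H
  atom 7: C, bond orders sum to 3 (valence 4) → 1 H
  atom 8: C, bond orders sum to 3 (valence 4) → 1 H
  atom 9: C, bond orders sum to 3 (valence 4) → 1 H
  atom 10: C, bond orders sum to 3 (valence 4) → 1 H
Total hydrogens: 6.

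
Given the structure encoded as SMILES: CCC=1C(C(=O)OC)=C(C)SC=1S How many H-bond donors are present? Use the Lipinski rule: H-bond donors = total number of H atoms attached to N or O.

Donors: find every N or O and count the H atoms it carries.
  atom 6 (O): bond orders sum to 2 → 0 H
  atom 7 (O): bond orders sum to 2 → 0 H
Lipinski HBD = 0.

0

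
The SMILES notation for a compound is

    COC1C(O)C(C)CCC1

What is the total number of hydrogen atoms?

16

Walk through each heavy atom and fill implicit hydrogens from standard valence (C 4, N 3, O 2, S 2, halogen 1):
  atom 1: C, bond orders sum to 1 (valence 4) → 3 H
  atom 2: O, bond orders sum to 2 (valence 2) → 0 H
  atom 3: C, bond orders sum to 3 (valence 4) → 1 H
  atom 4: C, bond orders sum to 3 (valence 4) → 1 H
  atom 5: O, bond orders sum to 1 (valence 2) → 1 H
  atom 6: C, bond orders sum to 3 (valence 4) → 1 H
  atom 7: C, bond orders sum to 1 (valence 4) → 3 H
  atom 8: C, bond orders sum to 2 (valence 4) → 2 H
  atom 9: C, bond orders sum to 2 (valence 4) → 2 H
  atom 10: C, bond orders sum to 2 (valence 4) → 2 H
Total hydrogens: 16.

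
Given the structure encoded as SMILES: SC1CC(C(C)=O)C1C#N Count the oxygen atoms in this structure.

Scan the SMILES for O atoms (remember two-letter symbols like Cl and Br are single atoms).
Oxygen count: 1.

1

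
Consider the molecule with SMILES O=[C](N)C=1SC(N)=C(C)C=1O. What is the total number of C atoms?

Count every carbon token in the SMILES (each C, including those in ring-closure positions and inside branches).
Carbon count: 6.

6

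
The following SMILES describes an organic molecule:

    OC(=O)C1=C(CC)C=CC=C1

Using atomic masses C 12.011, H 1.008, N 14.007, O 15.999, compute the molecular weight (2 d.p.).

150.18 g/mol

First, the molecular formula is C9H10O2 (counting implicit H from valence).
  C: 9 × 12.011 = 108.099
  H: 10 × 1.008 = 10.080
  O: 2 × 15.999 = 31.998
Sum: 9×12.011 + 10×1.008 + 2×15.999 = 150.177 → 150.18 g/mol.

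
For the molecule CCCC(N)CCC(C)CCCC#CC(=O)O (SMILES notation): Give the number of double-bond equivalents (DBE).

3

Molecular formula: C14H25NO2.
DoU = (2C + 2 + N − H − X) / 2, where X is the halogen count and O/S are ignored.
    = (2·14 + 2 + 1 − 25 − 0) / 2 = 6 / 2 = 3.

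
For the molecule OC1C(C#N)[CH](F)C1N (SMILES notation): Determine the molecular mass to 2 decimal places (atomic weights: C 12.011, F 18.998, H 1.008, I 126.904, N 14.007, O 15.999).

First, the molecular formula is C5H7FN2O (counting implicit H from valence).
  C: 5 × 12.011 = 60.055
  F: 1 × 18.998 = 18.998
  H: 7 × 1.008 = 7.056
  N: 2 × 14.007 = 28.014
  O: 1 × 15.999 = 15.999
Sum: 5×12.011 + 1×18.998 + 7×1.008 + 2×14.007 + 1×15.999 = 130.122 → 130.12 g/mol.

130.12 g/mol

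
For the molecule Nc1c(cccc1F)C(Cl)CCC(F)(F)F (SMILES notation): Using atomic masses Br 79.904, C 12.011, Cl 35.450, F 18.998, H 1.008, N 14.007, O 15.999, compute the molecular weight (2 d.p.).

255.64 g/mol

First, the molecular formula is C10H10ClF4N (counting implicit H from valence).
  C: 10 × 12.011 = 120.110
  Cl: 1 × 35.450 = 35.450
  F: 4 × 18.998 = 75.992
  H: 10 × 1.008 = 10.080
  N: 1 × 14.007 = 14.007
Sum: 10×12.011 + 1×35.450 + 4×18.998 + 10×1.008 + 1×14.007 = 255.639 → 255.64 g/mol.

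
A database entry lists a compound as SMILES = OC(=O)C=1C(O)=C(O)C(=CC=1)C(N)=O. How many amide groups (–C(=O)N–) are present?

1

The amide motif appears at heavy-atom position 12 in the SMILES.
Other groups present: 1 carboxylic acid, 2 hydroxyl.
Amide count: 1.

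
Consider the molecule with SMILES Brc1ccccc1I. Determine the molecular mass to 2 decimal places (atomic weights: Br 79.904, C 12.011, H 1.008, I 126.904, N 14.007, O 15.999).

First, the molecular formula is C6H4BrI (counting implicit H from valence).
  Br: 1 × 79.904 = 79.904
  C: 6 × 12.011 = 72.066
  H: 4 × 1.008 = 4.032
  I: 1 × 126.904 = 126.904
Sum: 1×79.904 + 6×12.011 + 4×1.008 + 1×126.904 = 282.906 → 282.91 g/mol.

282.91 g/mol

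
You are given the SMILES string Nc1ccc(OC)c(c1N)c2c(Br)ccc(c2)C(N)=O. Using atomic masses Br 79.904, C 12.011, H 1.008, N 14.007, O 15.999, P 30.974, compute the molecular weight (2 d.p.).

First, the molecular formula is C14H14BrN3O2 (counting implicit H from valence).
  Br: 1 × 79.904 = 79.904
  C: 14 × 12.011 = 168.154
  H: 14 × 1.008 = 14.112
  N: 3 × 14.007 = 42.021
  O: 2 × 15.999 = 31.998
Sum: 1×79.904 + 14×12.011 + 14×1.008 + 3×14.007 + 2×15.999 = 336.189 → 336.19 g/mol.

336.19 g/mol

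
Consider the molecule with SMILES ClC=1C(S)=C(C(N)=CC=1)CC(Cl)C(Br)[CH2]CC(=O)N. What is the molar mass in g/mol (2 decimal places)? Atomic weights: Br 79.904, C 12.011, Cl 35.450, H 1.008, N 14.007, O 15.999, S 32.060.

First, the molecular formula is C12H15BrCl2N2OS (counting implicit H from valence).
  Br: 1 × 79.904 = 79.904
  C: 12 × 12.011 = 144.132
  Cl: 2 × 35.450 = 70.900
  H: 15 × 1.008 = 15.120
  N: 2 × 14.007 = 28.014
  O: 1 × 15.999 = 15.999
  S: 1 × 32.060 = 32.060
Sum: 1×79.904 + 12×12.011 + 2×35.450 + 15×1.008 + 2×14.007 + 1×15.999 + 1×32.060 = 386.129 → 386.13 g/mol.

386.13 g/mol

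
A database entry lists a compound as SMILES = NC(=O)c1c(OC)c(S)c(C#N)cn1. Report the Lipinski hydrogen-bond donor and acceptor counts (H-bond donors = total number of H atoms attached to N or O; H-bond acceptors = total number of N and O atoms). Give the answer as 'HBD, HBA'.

2, 5

Donors: find every N or O and count the H atoms it carries.
  atom 1 (N): bond orders sum to 1 → 2 H
  atom 3 (O): bond orders sum to 2 → 0 H
  atom 6 (O): bond orders sum to 2 → 0 H
  atom 12 (N): bond orders sum to 3 → 0 H
  atom 14 (N): bond orders sum to 3 → 0 H
Lipinski HBD = 2.
Acceptors: N atoms = 3, O atoms = 2 → HBA = 5.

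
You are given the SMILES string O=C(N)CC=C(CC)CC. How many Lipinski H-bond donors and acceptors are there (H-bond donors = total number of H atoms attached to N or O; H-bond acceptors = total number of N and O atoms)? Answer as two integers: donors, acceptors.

Donors: find every N or O and count the H atoms it carries.
  atom 1 (O): bond orders sum to 2 → 0 H
  atom 3 (N): bond orders sum to 1 → 2 H
Lipinski HBD = 2.
Acceptors: N atoms = 1, O atoms = 1 → HBA = 2.

2, 2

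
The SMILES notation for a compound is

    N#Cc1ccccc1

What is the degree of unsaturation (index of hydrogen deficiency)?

6

Molecular formula: C7H5N.
DoU = (2C + 2 + N − H − X) / 2, where X is the halogen count and O/S are ignored.
    = (2·7 + 2 + 1 − 5 − 0) / 2 = 12 / 2 = 6.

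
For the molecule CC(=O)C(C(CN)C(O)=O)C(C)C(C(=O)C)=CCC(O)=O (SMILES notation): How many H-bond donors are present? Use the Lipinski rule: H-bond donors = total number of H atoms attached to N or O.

4

Donors: find every N or O and count the H atoms it carries.
  atom 3 (O): bond orders sum to 2 → 0 H
  atom 7 (N): bond orders sum to 1 → 2 H
  atom 9 (O): bond orders sum to 1 → 1 H
  atom 10 (O): bond orders sum to 2 → 0 H
  atom 15 (O): bond orders sum to 2 → 0 H
  atom 20 (O): bond orders sum to 1 → 1 H
  atom 21 (O): bond orders sum to 2 → 0 H
Lipinski HBD = 4.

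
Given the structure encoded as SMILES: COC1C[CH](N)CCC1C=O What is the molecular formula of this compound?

Walk through each heavy atom and fill implicit hydrogens from standard valence (C 4, N 3, O 2, S 2, halogen 1):
  atom 1: C, bond orders sum to 1 (valence 4) → 3 H
  atom 2: O, bond orders sum to 2 (valence 2) → 0 H
  atom 3: C, bond orders sum to 3 (valence 4) → 1 H
  atom 4: C, bond orders sum to 2 (valence 4) → 2 H
  atom 5: C with explicit H count 1
  atom 6: N, bond orders sum to 1 (valence 3) → 2 H
  atom 7: C, bond orders sum to 2 (valence 4) → 2 H
  atom 8: C, bond orders sum to 2 (valence 4) → 2 H
  atom 9: C, bond orders sum to 3 (valence 4) → 1 H
  atom 10: C, bond orders sum to 3 (valence 4) → 1 H
  atom 11: O, bond orders sum to 2 (valence 2) → 0 H
Totals → C:8, H:15, N:1, O:2.
In Hill order: C8H15NO2.

C8H15NO2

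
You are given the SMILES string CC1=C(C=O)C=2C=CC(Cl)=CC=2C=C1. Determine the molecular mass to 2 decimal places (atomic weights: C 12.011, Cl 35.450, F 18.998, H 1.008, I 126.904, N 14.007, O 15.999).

204.65 g/mol

First, the molecular formula is C12H9ClO (counting implicit H from valence).
  C: 12 × 12.011 = 144.132
  Cl: 1 × 35.450 = 35.450
  H: 9 × 1.008 = 9.072
  O: 1 × 15.999 = 15.999
Sum: 12×12.011 + 1×35.450 + 9×1.008 + 1×15.999 = 204.653 → 204.65 g/mol.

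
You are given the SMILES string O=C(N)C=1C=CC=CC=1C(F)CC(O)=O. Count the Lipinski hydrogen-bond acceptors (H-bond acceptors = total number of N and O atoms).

N atoms: 1; O atoms: 3.
Lipinski HBA = 1 + 3 = 4.

4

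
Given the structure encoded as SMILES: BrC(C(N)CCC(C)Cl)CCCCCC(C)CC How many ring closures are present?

0

In SMILES, each pair of matching ring-closure digits denotes one ring-closing bond; the number of such bonds equals the number of independent rings.
Ring-closure bonds here: 0.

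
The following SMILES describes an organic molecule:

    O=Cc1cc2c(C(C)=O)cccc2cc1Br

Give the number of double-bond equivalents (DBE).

9

Molecular formula: C13H9BrO2.
DoU = (2C + 2 + N − H − X) / 2, where X is the halogen count and O/S are ignored.
    = (2·13 + 2 + 0 − 9 − 1) / 2 = 18 / 2 = 9.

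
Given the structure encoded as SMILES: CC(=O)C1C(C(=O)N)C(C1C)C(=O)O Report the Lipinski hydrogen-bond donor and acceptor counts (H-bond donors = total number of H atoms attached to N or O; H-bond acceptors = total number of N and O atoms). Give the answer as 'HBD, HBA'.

Donors: find every N or O and count the H atoms it carries.
  atom 3 (O): bond orders sum to 2 → 0 H
  atom 7 (O): bond orders sum to 2 → 0 H
  atom 8 (N): bond orders sum to 1 → 2 H
  atom 13 (O): bond orders sum to 2 → 0 H
  atom 14 (O): bond orders sum to 1 → 1 H
Lipinski HBD = 3.
Acceptors: N atoms = 1, O atoms = 4 → HBA = 5.

3, 5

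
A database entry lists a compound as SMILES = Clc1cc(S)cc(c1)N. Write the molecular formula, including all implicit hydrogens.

C6H6ClNS

Walk through each heavy atom and fill implicit hydrogens from standard valence (C 4, N 3, O 2, S 2, halogen 1); for lowercase aromatic atoms, an aromatic c carries 1 H when it has two neighbours and 0 H with three, and aromatic n carries 0 H:
  atom 1: Cl (halogen, monovalent) → 0 H
  atom 2: aromatic c, 3 neighbours → 0 H
  atom 3: aromatic c, 2 neighbours → 1 H
  atom 4: aromatic c, 3 neighbours → 0 H
  atom 5: S, bond orders sum to 1 (valence 2) → 1 H
  atom 6: aromatic c, 2 neighbours → 1 H
  atom 7: aromatic c, 3 neighbours → 0 H
  atom 8: aromatic c, 2 neighbours → 1 H
  atom 9: N, bond orders sum to 1 (valence 3) → 2 H
Totals → C:6, H:6, Cl:1, N:1, S:1.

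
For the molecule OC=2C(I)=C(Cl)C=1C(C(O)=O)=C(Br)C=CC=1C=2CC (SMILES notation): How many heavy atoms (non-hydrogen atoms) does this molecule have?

Every atom symbol written in the SMILES (organic subset) is one heavy atom; implicit H are not written.
Heavy atoms by element → Br:1, C:13, Cl:1, I:1, O:3.
Total: 19.

19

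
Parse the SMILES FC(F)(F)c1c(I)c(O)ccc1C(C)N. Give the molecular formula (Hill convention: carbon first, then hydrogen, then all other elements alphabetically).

C9H9F3INO

Walk through each heavy atom and fill implicit hydrogens from standard valence (C 4, N 3, O 2, S 2, halogen 1); for lowercase aromatic atoms, an aromatic c carries 1 H when it has two neighbours and 0 H with three, and aromatic n carries 0 H:
  atom 1: F (halogen, monovalent) → 0 H
  atom 2: C, bond orders sum to 4 (valence 4) → 0 H
  atom 3: F (halogen, monovalent) → 0 H
  atom 4: F (halogen, monovalent) → 0 H
  atom 5: aromatic c, 3 neighbours → 0 H
  atom 6: aromatic c, 3 neighbours → 0 H
  atom 7: I (halogen, monovalent) → 0 H
  atom 8: aromatic c, 3 neighbours → 0 H
  atom 9: O, bond orders sum to 1 (valence 2) → 1 H
  atom 10: aromatic c, 2 neighbours → 1 H
  atom 11: aromatic c, 2 neighbours → 1 H
  atom 12: aromatic c, 3 neighbours → 0 H
  atom 13: C, bond orders sum to 3 (valence 4) → 1 H
  atom 14: C, bond orders sum to 1 (valence 4) → 3 H
  atom 15: N, bond orders sum to 1 (valence 3) → 2 H
Totals → C:9, H:9, F:3, I:1, N:1, O:1.
In Hill order: C9H9F3INO.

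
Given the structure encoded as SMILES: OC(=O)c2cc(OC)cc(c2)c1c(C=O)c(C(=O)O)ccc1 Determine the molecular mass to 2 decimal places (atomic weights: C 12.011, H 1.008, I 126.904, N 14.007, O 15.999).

300.27 g/mol

First, the molecular formula is C16H12O6 (counting implicit H from valence).
  C: 16 × 12.011 = 192.176
  H: 12 × 1.008 = 12.096
  O: 6 × 15.999 = 95.994
Sum: 16×12.011 + 12×1.008 + 6×15.999 = 300.266 → 300.27 g/mol.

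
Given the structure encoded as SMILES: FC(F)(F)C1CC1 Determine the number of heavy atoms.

7

Every atom symbol written in the SMILES (organic subset) is one heavy atom; implicit H are not written.
Heavy atoms by element → C:4, F:3.
Total: 7.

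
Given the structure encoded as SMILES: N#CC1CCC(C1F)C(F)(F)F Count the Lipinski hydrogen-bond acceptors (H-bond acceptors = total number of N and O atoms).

1

N atoms: 1; O atoms: 0.
Lipinski HBA = 1 + 0 = 1.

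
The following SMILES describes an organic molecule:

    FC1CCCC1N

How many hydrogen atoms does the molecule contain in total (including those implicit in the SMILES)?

Walk through each heavy atom and fill implicit hydrogens from standard valence (C 4, N 3, O 2, S 2, halogen 1):
  atom 1: F (halogen, monovalent) → 0 H
  atom 2: C, bond orders sum to 3 (valence 4) → 1 H
  atom 3: C, bond orders sum to 2 (valence 4) → 2 H
  atom 4: C, bond orders sum to 2 (valence 4) → 2 H
  atom 5: C, bond orders sum to 2 (valence 4) → 2 H
  atom 6: C, bond orders sum to 3 (valence 4) → 1 H
  atom 7: N, bond orders sum to 1 (valence 3) → 2 H
Total hydrogens: 10.

10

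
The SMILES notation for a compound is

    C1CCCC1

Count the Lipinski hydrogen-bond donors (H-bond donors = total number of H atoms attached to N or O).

Donors: find every N or O and count the H atoms it carries.
  (no N or O atoms present)
Lipinski HBD = 0.

0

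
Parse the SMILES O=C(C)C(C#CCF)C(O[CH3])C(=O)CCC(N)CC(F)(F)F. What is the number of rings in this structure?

In SMILES, each pair of matching ring-closure digits denotes one ring-closing bond; the number of such bonds equals the number of independent rings.
Ring-closure bonds here: 0.

0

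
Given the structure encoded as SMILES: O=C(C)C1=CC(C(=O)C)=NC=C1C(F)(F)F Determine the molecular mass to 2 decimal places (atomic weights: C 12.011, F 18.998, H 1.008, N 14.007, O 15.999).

231.17 g/mol

First, the molecular formula is C10H8F3NO2 (counting implicit H from valence).
  C: 10 × 12.011 = 120.110
  F: 3 × 18.998 = 56.994
  H: 8 × 1.008 = 8.064
  N: 1 × 14.007 = 14.007
  O: 2 × 15.999 = 31.998
Sum: 10×12.011 + 3×18.998 + 8×1.008 + 1×14.007 + 2×15.999 = 231.173 → 231.17 g/mol.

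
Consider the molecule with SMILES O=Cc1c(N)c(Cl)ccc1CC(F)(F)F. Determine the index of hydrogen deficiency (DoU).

5

Molecular formula: C9H7ClF3NO.
DoU = (2C + 2 + N − H − X) / 2, where X is the halogen count and O/S are ignored.
    = (2·9 + 2 + 1 − 7 − 4) / 2 = 10 / 2 = 5.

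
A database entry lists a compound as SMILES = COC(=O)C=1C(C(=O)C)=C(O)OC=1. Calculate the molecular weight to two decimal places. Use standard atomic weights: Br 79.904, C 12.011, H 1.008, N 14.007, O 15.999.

184.15 g/mol

First, the molecular formula is C8H8O5 (counting implicit H from valence).
  C: 8 × 12.011 = 96.088
  H: 8 × 1.008 = 8.064
  O: 5 × 15.999 = 79.995
Sum: 8×12.011 + 8×1.008 + 5×15.999 = 184.147 → 184.15 g/mol.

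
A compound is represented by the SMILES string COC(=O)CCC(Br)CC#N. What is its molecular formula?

C7H10BrNO2

Walk through each heavy atom and fill implicit hydrogens from standard valence (C 4, N 3, O 2, S 2, halogen 1):
  atom 1: C, bond orders sum to 1 (valence 4) → 3 H
  atom 2: O, bond orders sum to 2 (valence 2) → 0 H
  atom 3: C, bond orders sum to 4 (valence 4) → 0 H
  atom 4: O, bond orders sum to 2 (valence 2) → 0 H
  atom 5: C, bond orders sum to 2 (valence 4) → 2 H
  atom 6: C, bond orders sum to 2 (valence 4) → 2 H
  atom 7: C, bond orders sum to 3 (valence 4) → 1 H
  atom 8: Br (halogen, monovalent) → 0 H
  atom 9: C, bond orders sum to 2 (valence 4) → 2 H
  atom 10: C, bond orders sum to 4 (valence 4) → 0 H
  atom 11: N, bond orders sum to 3 (valence 3) → 0 H
Totals → C:7, H:10, Br:1, N:1, O:2.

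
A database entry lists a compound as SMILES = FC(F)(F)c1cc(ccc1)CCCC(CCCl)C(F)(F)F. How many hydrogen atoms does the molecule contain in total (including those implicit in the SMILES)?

15

Walk through each heavy atom and fill implicit hydrogens from standard valence (C 4, N 3, O 2, S 2, halogen 1); for lowercase aromatic atoms, an aromatic c carries 1 H when it has two neighbours and 0 H with three, and aromatic n carries 0 H:
  atom 1: F (halogen, monovalent) → 0 H
  atom 2: C, bond orders sum to 4 (valence 4) → 0 H
  atom 3: F (halogen, monovalent) → 0 H
  atom 4: F (halogen, monovalent) → 0 H
  atom 5: aromatic c, 3 neighbours → 0 H
  atom 6: aromatic c, 2 neighbours → 1 H
  atom 7: aromatic c, 3 neighbours → 0 H
  atom 8: aromatic c, 2 neighbours → 1 H
  atom 9: aromatic c, 2 neighbours → 1 H
  atom 10: aromatic c, 2 neighbours → 1 H
  atom 11: C, bond orders sum to 2 (valence 4) → 2 H
  atom 12: C, bond orders sum to 2 (valence 4) → 2 H
  atom 13: C, bond orders sum to 2 (valence 4) → 2 H
  atom 14: C, bond orders sum to 3 (valence 4) → 1 H
  atom 15: C, bond orders sum to 2 (valence 4) → 2 H
  atom 16: C, bond orders sum to 2 (valence 4) → 2 H
  atom 17: Cl (halogen, monovalent) → 0 H
  atom 18: C, bond orders sum to 4 (valence 4) → 0 H
  atom 19: F (halogen, monovalent) → 0 H
  atom 20: F (halogen, monovalent) → 0 H
  atom 21: F (halogen, monovalent) → 0 H
Total hydrogens: 15.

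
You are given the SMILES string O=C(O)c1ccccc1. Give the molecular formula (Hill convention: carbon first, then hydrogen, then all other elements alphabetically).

Walk through each heavy atom and fill implicit hydrogens from standard valence (C 4, N 3, O 2, S 2, halogen 1); for lowercase aromatic atoms, an aromatic c carries 1 H when it has two neighbours and 0 H with three, and aromatic n carries 0 H:
  atom 1: O, bond orders sum to 2 (valence 2) → 0 H
  atom 2: C, bond orders sum to 4 (valence 4) → 0 H
  atom 3: O, bond orders sum to 1 (valence 2) → 1 H
  atom 4: aromatic c, 3 neighbours → 0 H
  atom 5: aromatic c, 2 neighbours → 1 H
  atom 6: aromatic c, 2 neighbours → 1 H
  atom 7: aromatic c, 2 neighbours → 1 H
  atom 8: aromatic c, 2 neighbours → 1 H
  atom 9: aromatic c, 2 neighbours → 1 H
Totals → C:7, H:6, O:2.
In Hill order: C7H6O2.

C7H6O2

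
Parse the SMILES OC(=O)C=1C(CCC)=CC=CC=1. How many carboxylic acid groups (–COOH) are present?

The carboxylic acid motif appears at heavy-atom position 2 in the SMILES.
Carboxylic acid count: 1.

1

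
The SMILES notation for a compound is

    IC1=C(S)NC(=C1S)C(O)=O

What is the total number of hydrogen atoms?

4

Walk through each heavy atom and fill implicit hydrogens from standard valence (C 4, N 3, O 2, S 2, halogen 1):
  atom 1: I (halogen, monovalent) → 0 H
  atom 2: C, bond orders sum to 4 (valence 4) → 0 H
  atom 3: C, bond orders sum to 4 (valence 4) → 0 H
  atom 4: S, bond orders sum to 1 (valence 2) → 1 H
  atom 5: N, bond orders sum to 2 (valence 3) → 1 H
  atom 6: C, bond orders sum to 4 (valence 4) → 0 H
  atom 7: C, bond orders sum to 4 (valence 4) → 0 H
  atom 8: S, bond orders sum to 1 (valence 2) → 1 H
  atom 9: C, bond orders sum to 4 (valence 4) → 0 H
  atom 10: O, bond orders sum to 1 (valence 2) → 1 H
  atom 11: O, bond orders sum to 2 (valence 2) → 0 H
Total hydrogens: 4.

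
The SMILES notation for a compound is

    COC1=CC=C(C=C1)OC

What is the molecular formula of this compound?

C8H10O2

Walk through each heavy atom and fill implicit hydrogens from standard valence (C 4, N 3, O 2, S 2, halogen 1):
  atom 1: C, bond orders sum to 1 (valence 4) → 3 H
  atom 2: O, bond orders sum to 2 (valence 2) → 0 H
  atom 3: C, bond orders sum to 4 (valence 4) → 0 H
  atom 4: C, bond orders sum to 3 (valence 4) → 1 H
  atom 5: C, bond orders sum to 3 (valence 4) → 1 H
  atom 6: C, bond orders sum to 4 (valence 4) → 0 H
  atom 7: C, bond orders sum to 3 (valence 4) → 1 H
  atom 8: C, bond orders sum to 3 (valence 4) → 1 H
  atom 9: O, bond orders sum to 2 (valence 2) → 0 H
  atom 10: C, bond orders sum to 1 (valence 4) → 3 H
Totals → C:8, H:10, O:2.
In Hill order: C8H10O2.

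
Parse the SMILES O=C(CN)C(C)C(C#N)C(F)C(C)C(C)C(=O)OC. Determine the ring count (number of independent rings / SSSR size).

In SMILES, each pair of matching ring-closure digits denotes one ring-closing bond; the number of such bonds equals the number of independent rings.
Ring-closure bonds here: 0.

0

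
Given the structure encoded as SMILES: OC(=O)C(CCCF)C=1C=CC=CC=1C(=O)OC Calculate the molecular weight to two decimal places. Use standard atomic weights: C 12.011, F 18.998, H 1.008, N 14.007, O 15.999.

First, the molecular formula is C13H15FO4 (counting implicit H from valence).
  C: 13 × 12.011 = 156.143
  F: 1 × 18.998 = 18.998
  H: 15 × 1.008 = 15.120
  O: 4 × 15.999 = 63.996
Sum: 13×12.011 + 1×18.998 + 15×1.008 + 4×15.999 = 254.257 → 254.26 g/mol.

254.26 g/mol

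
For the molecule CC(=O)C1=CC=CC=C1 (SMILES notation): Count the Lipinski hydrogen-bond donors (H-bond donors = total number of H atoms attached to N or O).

Donors: find every N or O and count the H atoms it carries.
  atom 3 (O): bond orders sum to 2 → 0 H
Lipinski HBD = 0.

0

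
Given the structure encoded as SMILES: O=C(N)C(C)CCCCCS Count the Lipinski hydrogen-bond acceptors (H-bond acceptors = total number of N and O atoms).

N atoms: 1; O atoms: 1.
Lipinski HBA = 1 + 1 = 2.

2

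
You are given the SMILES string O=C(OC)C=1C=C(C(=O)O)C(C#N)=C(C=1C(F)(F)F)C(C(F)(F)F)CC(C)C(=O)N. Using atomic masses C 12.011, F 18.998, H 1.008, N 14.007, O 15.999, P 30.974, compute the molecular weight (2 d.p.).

440.30 g/mol

First, the molecular formula is C17H14F6N2O5 (counting implicit H from valence).
  C: 17 × 12.011 = 204.187
  F: 6 × 18.998 = 113.988
  H: 14 × 1.008 = 14.112
  N: 2 × 14.007 = 28.014
  O: 5 × 15.999 = 79.995
Sum: 17×12.011 + 6×18.998 + 14×1.008 + 2×14.007 + 5×15.999 = 440.296 → 440.30 g/mol.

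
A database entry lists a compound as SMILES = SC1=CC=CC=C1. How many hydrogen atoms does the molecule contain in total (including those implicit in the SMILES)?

6

Walk through each heavy atom and fill implicit hydrogens from standard valence (C 4, N 3, O 2, S 2, halogen 1):
  atom 1: S, bond orders sum to 1 (valence 2) → 1 H
  atom 2: C, bond orders sum to 4 (valence 4) → 0 H
  atom 3: C, bond orders sum to 3 (valence 4) → 1 H
  atom 4: C, bond orders sum to 3 (valence 4) → 1 H
  atom 5: C, bond orders sum to 3 (valence 4) → 1 H
  atom 6: C, bond orders sum to 3 (valence 4) → 1 H
  atom 7: C, bond orders sum to 3 (valence 4) → 1 H
Total hydrogens: 6.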